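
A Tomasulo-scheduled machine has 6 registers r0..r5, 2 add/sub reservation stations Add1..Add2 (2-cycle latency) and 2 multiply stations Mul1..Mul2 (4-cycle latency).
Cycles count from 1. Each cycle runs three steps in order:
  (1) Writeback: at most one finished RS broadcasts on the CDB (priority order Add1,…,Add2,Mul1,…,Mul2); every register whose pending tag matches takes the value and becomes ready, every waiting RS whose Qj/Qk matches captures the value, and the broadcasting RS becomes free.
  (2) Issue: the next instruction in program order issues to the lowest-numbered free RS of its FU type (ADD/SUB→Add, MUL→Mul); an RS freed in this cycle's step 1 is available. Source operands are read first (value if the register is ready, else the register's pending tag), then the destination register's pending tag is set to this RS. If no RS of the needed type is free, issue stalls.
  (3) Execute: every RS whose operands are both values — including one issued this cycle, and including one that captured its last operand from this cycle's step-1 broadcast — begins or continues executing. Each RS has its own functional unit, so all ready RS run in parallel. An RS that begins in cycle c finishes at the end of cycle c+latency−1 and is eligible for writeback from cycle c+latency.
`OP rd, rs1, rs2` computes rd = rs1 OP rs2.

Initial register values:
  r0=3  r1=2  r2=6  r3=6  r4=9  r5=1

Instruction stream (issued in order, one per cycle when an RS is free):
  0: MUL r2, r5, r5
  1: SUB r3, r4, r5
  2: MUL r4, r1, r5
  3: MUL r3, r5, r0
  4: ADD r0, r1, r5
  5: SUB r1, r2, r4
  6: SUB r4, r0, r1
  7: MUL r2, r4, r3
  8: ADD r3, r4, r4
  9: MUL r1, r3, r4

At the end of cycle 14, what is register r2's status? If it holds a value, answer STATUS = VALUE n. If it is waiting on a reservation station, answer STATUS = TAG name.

cycle 1: issue MUL r2<-Mul1 // r0:3,r1:2,r2:Mul1,r3:6,r4:9,r5:1
cycle 2: issue SUB r3<-Add1 // r0:3,r1:2,r2:Mul1,r3:Add1,r4:9,r5:1
cycle 3: issue MUL r4<-Mul2 // r0:3,r1:2,r2:Mul1,r3:Add1,r4:Mul2,r5:1
cycle 4: CDB Add1=8; stall // r0:3,r1:2,r2:Mul1,r3:8,r4:Mul2,r5:1
cycle 5: CDB Mul1=1; issue MUL r3<-Mul1 // r0:3,r1:2,r2:1,r3:Mul1,r4:Mul2,r5:1
cycle 6: issue ADD r0<-Add1 // r0:Add1,r1:2,r2:1,r3:Mul1,r4:Mul2,r5:1
cycle 7: CDB Mul2=2; issue SUB r1<-Add2 // r0:Add1,r1:Add2,r2:1,r3:Mul1,r4:2,r5:1
cycle 8: CDB Add1=3; issue SUB r4<-Add1 // r0:3,r1:Add2,r2:1,r3:Mul1,r4:Add1,r5:1
cycle 9: CDB Add2=-1; issue MUL r2<-Mul2 // r0:3,r1:-1,r2:Mul2,r3:Mul1,r4:Add1,r5:1
cycle 10: CDB Mul1=3; issue ADD r3<-Add2 // r0:3,r1:-1,r2:Mul2,r3:Add2,r4:Add1,r5:1
cycle 11: CDB Add1=4; issue MUL r1<-Mul1 // r0:3,r1:Mul1,r2:Mul2,r3:Add2,r4:4,r5:1
cycle 12: - // r0:3,r1:Mul1,r2:Mul2,r3:Add2,r4:4,r5:1
cycle 13: CDB Add2=8 // r0:3,r1:Mul1,r2:Mul2,r3:8,r4:4,r5:1
cycle 14: - // r0:3,r1:Mul1,r2:Mul2,r3:8,r4:4,r5:1

STATUS = TAG Mul2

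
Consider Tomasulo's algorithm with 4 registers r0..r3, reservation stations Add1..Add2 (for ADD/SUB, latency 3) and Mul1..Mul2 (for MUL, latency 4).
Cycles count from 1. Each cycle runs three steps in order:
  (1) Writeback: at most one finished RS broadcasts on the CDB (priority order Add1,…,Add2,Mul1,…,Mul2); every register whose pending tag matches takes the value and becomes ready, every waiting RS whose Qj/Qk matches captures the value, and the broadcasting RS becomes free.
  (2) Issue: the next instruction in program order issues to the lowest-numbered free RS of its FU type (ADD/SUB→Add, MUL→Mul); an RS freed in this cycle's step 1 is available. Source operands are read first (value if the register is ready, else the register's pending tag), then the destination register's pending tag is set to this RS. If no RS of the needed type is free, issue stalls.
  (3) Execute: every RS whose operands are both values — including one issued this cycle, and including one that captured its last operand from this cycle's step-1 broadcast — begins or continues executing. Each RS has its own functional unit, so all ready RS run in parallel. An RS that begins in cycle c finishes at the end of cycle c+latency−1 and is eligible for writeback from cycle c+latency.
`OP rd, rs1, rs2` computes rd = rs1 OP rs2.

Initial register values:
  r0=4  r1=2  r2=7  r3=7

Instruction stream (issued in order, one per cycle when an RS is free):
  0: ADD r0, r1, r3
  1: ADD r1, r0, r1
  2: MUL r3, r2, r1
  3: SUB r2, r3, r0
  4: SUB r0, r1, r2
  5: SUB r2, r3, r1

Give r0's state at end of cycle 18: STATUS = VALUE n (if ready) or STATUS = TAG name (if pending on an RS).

  c1: issue ADD r0<-Add1  regs: r0:Add1,r1:2,r2:7,r3:7
  c2: issue ADD r1<-Add2  regs: r0:Add1,r1:Add2,r2:7,r3:7
  c3: issue MUL r3<-Mul1  regs: r0:Add1,r1:Add2,r2:7,r3:Mul1
  c4: CDB Add1=9; issue SUB r2<-Add1  regs: r0:9,r1:Add2,r2:Add1,r3:Mul1
  c5: stall  regs: r0:9,r1:Add2,r2:Add1,r3:Mul1
  c6: stall  regs: r0:9,r1:Add2,r2:Add1,r3:Mul1
  c7: CDB Add2=11; issue SUB r0<-Add2  regs: r0:Add2,r1:11,r2:Add1,r3:Mul1
  c8: stall  regs: r0:Add2,r1:11,r2:Add1,r3:Mul1
  c9: stall  regs: r0:Add2,r1:11,r2:Add1,r3:Mul1
  c10: stall  regs: r0:Add2,r1:11,r2:Add1,r3:Mul1
  c11: CDB Mul1=77; stall  regs: r0:Add2,r1:11,r2:Add1,r3:77
  c12: stall  regs: r0:Add2,r1:11,r2:Add1,r3:77
  c13: stall  regs: r0:Add2,r1:11,r2:Add1,r3:77
  c14: CDB Add1=68; issue SUB r2<-Add1  regs: r0:Add2,r1:11,r2:Add1,r3:77
  c15: -  regs: r0:Add2,r1:11,r2:Add1,r3:77
  c16: -  regs: r0:Add2,r1:11,r2:Add1,r3:77
  c17: CDB Add1=66  regs: r0:Add2,r1:11,r2:66,r3:77
  c18: CDB Add2=-57  regs: r0:-57,r1:11,r2:66,r3:77

STATUS = VALUE -57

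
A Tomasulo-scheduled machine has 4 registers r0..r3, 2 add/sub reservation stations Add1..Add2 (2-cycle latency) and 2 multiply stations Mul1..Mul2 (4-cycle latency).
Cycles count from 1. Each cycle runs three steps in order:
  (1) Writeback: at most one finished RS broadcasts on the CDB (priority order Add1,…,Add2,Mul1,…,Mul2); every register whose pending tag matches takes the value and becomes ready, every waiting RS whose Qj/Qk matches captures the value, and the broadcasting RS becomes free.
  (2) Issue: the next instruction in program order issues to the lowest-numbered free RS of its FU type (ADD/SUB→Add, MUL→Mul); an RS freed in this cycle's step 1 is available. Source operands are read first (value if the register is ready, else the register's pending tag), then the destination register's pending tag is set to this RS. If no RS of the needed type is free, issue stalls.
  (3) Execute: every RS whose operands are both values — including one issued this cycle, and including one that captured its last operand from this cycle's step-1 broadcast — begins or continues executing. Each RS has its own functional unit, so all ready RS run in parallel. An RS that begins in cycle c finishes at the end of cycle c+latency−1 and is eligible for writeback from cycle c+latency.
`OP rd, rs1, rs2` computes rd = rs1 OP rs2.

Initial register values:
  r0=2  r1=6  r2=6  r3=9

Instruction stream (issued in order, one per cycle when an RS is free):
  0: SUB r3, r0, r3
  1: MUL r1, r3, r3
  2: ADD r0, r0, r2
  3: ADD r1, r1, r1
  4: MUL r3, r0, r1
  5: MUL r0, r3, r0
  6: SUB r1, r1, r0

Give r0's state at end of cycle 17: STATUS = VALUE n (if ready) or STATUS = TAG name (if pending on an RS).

cycle 1: issue SUB r3<-Add1 // r0:2,r1:6,r2:6,r3:Add1
cycle 2: issue MUL r1<-Mul1 // r0:2,r1:Mul1,r2:6,r3:Add1
cycle 3: CDB Add1=-7; issue ADD r0<-Add1 // r0:Add1,r1:Mul1,r2:6,r3:-7
cycle 4: issue ADD r1<-Add2 // r0:Add1,r1:Add2,r2:6,r3:-7
cycle 5: CDB Add1=8; issue MUL r3<-Mul2 // r0:8,r1:Add2,r2:6,r3:Mul2
cycle 6: stall // r0:8,r1:Add2,r2:6,r3:Mul2
cycle 7: CDB Mul1=49; issue MUL r0<-Mul1 // r0:Mul1,r1:Add2,r2:6,r3:Mul2
cycle 8: issue SUB r1<-Add1 // r0:Mul1,r1:Add1,r2:6,r3:Mul2
cycle 9: CDB Add2=98 // r0:Mul1,r1:Add1,r2:6,r3:Mul2
cycle 10: - // r0:Mul1,r1:Add1,r2:6,r3:Mul2
cycle 11: - // r0:Mul1,r1:Add1,r2:6,r3:Mul2
cycle 12: - // r0:Mul1,r1:Add1,r2:6,r3:Mul2
cycle 13: CDB Mul2=784 // r0:Mul1,r1:Add1,r2:6,r3:784
cycle 14: - // r0:Mul1,r1:Add1,r2:6,r3:784
cycle 15: - // r0:Mul1,r1:Add1,r2:6,r3:784
cycle 16: - // r0:Mul1,r1:Add1,r2:6,r3:784
cycle 17: CDB Mul1=6272 // r0:6272,r1:Add1,r2:6,r3:784

STATUS = VALUE 6272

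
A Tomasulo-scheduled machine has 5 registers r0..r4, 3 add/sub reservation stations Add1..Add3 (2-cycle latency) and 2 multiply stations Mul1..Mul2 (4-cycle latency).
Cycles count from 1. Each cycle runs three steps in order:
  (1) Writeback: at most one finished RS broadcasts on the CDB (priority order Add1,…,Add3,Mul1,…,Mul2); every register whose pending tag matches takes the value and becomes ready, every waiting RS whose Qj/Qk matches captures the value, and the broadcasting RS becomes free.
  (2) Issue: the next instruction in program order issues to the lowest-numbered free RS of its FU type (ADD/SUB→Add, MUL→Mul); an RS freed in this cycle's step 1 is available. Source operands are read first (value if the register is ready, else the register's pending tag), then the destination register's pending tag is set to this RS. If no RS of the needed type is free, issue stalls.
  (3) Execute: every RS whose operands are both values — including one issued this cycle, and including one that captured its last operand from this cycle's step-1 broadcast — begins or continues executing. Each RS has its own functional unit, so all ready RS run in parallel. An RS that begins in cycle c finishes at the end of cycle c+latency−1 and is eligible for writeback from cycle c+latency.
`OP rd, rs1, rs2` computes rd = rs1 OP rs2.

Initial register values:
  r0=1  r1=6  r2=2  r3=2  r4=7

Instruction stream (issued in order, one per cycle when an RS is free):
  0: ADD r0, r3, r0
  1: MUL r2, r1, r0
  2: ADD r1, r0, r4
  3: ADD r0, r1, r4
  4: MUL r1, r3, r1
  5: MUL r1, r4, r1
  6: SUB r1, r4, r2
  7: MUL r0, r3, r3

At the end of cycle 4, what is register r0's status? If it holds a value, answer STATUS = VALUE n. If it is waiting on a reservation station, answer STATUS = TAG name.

STATUS = TAG Add2

c1: issue ADD r0<-Add1 | r0:Add1,r1:6,r2:2,r3:2,r4:7
c2: issue MUL r2<-Mul1 | r0:Add1,r1:6,r2:Mul1,r3:2,r4:7
c3: CDB Add1=3; issue ADD r1<-Add1 | r0:3,r1:Add1,r2:Mul1,r3:2,r4:7
c4: issue ADD r0<-Add2 | r0:Add2,r1:Add1,r2:Mul1,r3:2,r4:7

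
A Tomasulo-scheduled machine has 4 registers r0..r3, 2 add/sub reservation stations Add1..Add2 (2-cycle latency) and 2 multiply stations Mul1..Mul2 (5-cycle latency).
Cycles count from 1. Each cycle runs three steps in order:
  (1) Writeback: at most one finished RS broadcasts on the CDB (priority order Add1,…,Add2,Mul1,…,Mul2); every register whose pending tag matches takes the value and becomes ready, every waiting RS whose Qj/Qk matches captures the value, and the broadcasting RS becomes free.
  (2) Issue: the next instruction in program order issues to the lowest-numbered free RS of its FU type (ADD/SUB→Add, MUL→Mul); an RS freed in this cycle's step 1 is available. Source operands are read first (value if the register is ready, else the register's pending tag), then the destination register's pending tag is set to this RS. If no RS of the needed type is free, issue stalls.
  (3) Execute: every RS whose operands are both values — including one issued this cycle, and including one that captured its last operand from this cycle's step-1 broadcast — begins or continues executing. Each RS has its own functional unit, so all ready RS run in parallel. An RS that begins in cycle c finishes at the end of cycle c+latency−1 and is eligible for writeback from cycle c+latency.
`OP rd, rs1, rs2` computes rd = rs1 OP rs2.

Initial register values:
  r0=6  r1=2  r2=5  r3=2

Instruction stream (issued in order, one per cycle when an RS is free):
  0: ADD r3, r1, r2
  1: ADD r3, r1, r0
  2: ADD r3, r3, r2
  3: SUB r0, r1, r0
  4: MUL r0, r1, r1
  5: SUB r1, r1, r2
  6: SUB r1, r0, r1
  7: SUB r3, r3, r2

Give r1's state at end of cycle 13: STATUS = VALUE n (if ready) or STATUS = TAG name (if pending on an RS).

STATUS = VALUE 7

cycle 1: issue ADD r3<-Add1 // r0:6,r1:2,r2:5,r3:Add1
cycle 2: issue ADD r3<-Add2 // r0:6,r1:2,r2:5,r3:Add2
cycle 3: CDB Add1=7; issue ADD r3<-Add1 // r0:6,r1:2,r2:5,r3:Add1
cycle 4: CDB Add2=8; issue SUB r0<-Add2 // r0:Add2,r1:2,r2:5,r3:Add1
cycle 5: issue MUL r0<-Mul1 // r0:Mul1,r1:2,r2:5,r3:Add1
cycle 6: CDB Add1=13; issue SUB r1<-Add1 // r0:Mul1,r1:Add1,r2:5,r3:13
cycle 7: CDB Add2=-4; issue SUB r1<-Add2 // r0:Mul1,r1:Add2,r2:5,r3:13
cycle 8: CDB Add1=-3; issue SUB r3<-Add1 // r0:Mul1,r1:Add2,r2:5,r3:Add1
cycle 9: - // r0:Mul1,r1:Add2,r2:5,r3:Add1
cycle 10: CDB Add1=8 // r0:Mul1,r1:Add2,r2:5,r3:8
cycle 11: CDB Mul1=4 // r0:4,r1:Add2,r2:5,r3:8
cycle 12: - // r0:4,r1:Add2,r2:5,r3:8
cycle 13: CDB Add2=7 // r0:4,r1:7,r2:5,r3:8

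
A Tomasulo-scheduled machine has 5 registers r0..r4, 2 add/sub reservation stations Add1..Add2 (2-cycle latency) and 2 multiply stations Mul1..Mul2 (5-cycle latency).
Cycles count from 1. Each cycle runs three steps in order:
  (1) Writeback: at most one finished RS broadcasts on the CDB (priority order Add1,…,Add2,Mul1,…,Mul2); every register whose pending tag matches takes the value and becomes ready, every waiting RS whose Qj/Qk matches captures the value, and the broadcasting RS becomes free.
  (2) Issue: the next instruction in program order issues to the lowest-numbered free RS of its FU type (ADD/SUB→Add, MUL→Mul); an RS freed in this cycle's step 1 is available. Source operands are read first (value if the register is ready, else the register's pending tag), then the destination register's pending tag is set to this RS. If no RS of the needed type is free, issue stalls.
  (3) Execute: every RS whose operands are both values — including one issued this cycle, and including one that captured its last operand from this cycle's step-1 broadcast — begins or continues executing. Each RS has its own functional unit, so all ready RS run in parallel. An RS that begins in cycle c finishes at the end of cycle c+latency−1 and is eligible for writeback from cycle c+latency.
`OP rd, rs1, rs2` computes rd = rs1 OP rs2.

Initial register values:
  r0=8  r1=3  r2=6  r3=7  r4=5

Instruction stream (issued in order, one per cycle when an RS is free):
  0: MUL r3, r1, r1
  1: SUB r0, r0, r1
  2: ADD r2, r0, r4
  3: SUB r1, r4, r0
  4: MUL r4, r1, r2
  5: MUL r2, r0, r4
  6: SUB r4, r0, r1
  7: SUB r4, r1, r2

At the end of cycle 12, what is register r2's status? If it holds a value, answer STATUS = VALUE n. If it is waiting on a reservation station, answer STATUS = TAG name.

STATUS = TAG Mul1

c1: issue MUL r3<-Mul1 | r0:8,r1:3,r2:6,r3:Mul1,r4:5
c2: issue SUB r0<-Add1 | r0:Add1,r1:3,r2:6,r3:Mul1,r4:5
c3: issue ADD r2<-Add2 | r0:Add1,r1:3,r2:Add2,r3:Mul1,r4:5
c4: CDB Add1=5; issue SUB r1<-Add1 | r0:5,r1:Add1,r2:Add2,r3:Mul1,r4:5
c5: issue MUL r4<-Mul2 | r0:5,r1:Add1,r2:Add2,r3:Mul1,r4:Mul2
c6: CDB Add1=0; stall | r0:5,r1:0,r2:Add2,r3:Mul1,r4:Mul2
c7: CDB Add2=10; stall | r0:5,r1:0,r2:10,r3:Mul1,r4:Mul2
c8: CDB Mul1=9; issue MUL r2<-Mul1 | r0:5,r1:0,r2:Mul1,r3:9,r4:Mul2
c9: issue SUB r4<-Add1 | r0:5,r1:0,r2:Mul1,r3:9,r4:Add1
c10: issue SUB r4<-Add2 | r0:5,r1:0,r2:Mul1,r3:9,r4:Add2
c11: CDB Add1=5 | r0:5,r1:0,r2:Mul1,r3:9,r4:Add2
c12: CDB Mul2=0 | r0:5,r1:0,r2:Mul1,r3:9,r4:Add2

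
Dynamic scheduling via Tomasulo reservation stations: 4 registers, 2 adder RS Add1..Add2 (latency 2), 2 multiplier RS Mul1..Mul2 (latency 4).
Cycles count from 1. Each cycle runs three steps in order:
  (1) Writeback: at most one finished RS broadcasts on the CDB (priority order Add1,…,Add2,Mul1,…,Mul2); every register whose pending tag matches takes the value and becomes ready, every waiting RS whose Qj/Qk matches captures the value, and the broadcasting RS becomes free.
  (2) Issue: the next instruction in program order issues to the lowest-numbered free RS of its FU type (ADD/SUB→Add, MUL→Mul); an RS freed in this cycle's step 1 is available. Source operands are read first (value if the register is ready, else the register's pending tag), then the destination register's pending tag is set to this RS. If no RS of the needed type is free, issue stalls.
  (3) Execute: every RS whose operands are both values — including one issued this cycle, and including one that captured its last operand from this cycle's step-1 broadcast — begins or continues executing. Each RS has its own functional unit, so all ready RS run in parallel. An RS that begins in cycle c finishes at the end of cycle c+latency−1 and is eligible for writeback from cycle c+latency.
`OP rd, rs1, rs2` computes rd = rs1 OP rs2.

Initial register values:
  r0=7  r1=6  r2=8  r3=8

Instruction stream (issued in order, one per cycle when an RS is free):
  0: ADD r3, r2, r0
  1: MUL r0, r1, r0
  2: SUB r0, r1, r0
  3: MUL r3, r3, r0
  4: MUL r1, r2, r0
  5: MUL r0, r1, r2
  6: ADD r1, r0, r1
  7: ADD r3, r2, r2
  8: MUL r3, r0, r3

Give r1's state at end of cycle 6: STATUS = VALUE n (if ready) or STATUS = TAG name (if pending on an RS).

  c1: issue ADD r3<-Add1  regs: r0:7,r1:6,r2:8,r3:Add1
  c2: issue MUL r0<-Mul1  regs: r0:Mul1,r1:6,r2:8,r3:Add1
  c3: CDB Add1=15; issue SUB r0<-Add1  regs: r0:Add1,r1:6,r2:8,r3:15
  c4: issue MUL r3<-Mul2  regs: r0:Add1,r1:6,r2:8,r3:Mul2
  c5: stall  regs: r0:Add1,r1:6,r2:8,r3:Mul2
  c6: CDB Mul1=42; issue MUL r1<-Mul1  regs: r0:Add1,r1:Mul1,r2:8,r3:Mul2

STATUS = TAG Mul1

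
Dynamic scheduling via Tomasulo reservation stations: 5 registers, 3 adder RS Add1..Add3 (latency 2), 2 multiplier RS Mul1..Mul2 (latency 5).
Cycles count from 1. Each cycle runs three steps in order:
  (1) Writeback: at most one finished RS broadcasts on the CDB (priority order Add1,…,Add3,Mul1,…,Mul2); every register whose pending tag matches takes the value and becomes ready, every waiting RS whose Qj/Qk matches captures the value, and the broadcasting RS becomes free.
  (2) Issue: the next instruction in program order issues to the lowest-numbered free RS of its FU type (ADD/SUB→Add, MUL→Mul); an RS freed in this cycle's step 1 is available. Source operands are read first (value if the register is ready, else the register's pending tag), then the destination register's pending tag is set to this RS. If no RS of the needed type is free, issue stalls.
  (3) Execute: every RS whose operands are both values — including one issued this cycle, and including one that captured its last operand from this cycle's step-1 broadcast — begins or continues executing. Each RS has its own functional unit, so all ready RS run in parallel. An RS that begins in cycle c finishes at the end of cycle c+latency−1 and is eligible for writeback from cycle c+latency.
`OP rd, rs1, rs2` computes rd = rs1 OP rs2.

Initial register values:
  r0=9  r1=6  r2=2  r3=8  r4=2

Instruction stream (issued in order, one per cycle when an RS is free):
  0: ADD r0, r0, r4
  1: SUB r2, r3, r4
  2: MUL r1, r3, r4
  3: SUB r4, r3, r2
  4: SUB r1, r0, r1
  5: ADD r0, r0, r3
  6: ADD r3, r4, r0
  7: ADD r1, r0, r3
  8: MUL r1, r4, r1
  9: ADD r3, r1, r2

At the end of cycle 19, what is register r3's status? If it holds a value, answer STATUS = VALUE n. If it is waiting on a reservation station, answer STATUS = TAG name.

c1: issue ADD r0<-Add1 | r0:Add1,r1:6,r2:2,r3:8,r4:2
c2: issue SUB r2<-Add2 | r0:Add1,r1:6,r2:Add2,r3:8,r4:2
c3: CDB Add1=11; issue MUL r1<-Mul1 | r0:11,r1:Mul1,r2:Add2,r3:8,r4:2
c4: CDB Add2=6; issue SUB r4<-Add1 | r0:11,r1:Mul1,r2:6,r3:8,r4:Add1
c5: issue SUB r1<-Add2 | r0:11,r1:Add2,r2:6,r3:8,r4:Add1
c6: CDB Add1=2; issue ADD r0<-Add1 | r0:Add1,r1:Add2,r2:6,r3:8,r4:2
c7: issue ADD r3<-Add3 | r0:Add1,r1:Add2,r2:6,r3:Add3,r4:2
c8: CDB Add1=19; issue ADD r1<-Add1 | r0:19,r1:Add1,r2:6,r3:Add3,r4:2
c9: CDB Mul1=16; issue MUL r1<-Mul1 | r0:19,r1:Mul1,r2:6,r3:Add3,r4:2
c10: CDB Add3=21; issue ADD r3<-Add3 | r0:19,r1:Mul1,r2:6,r3:Add3,r4:2
c11: CDB Add2=-5 | r0:19,r1:Mul1,r2:6,r3:Add3,r4:2
c12: CDB Add1=40 | r0:19,r1:Mul1,r2:6,r3:Add3,r4:2
c13: - | r0:19,r1:Mul1,r2:6,r3:Add3,r4:2
c14: - | r0:19,r1:Mul1,r2:6,r3:Add3,r4:2
c15: - | r0:19,r1:Mul1,r2:6,r3:Add3,r4:2
c16: - | r0:19,r1:Mul1,r2:6,r3:Add3,r4:2
c17: CDB Mul1=80 | r0:19,r1:80,r2:6,r3:Add3,r4:2
c18: - | r0:19,r1:80,r2:6,r3:Add3,r4:2
c19: CDB Add3=86 | r0:19,r1:80,r2:6,r3:86,r4:2

STATUS = VALUE 86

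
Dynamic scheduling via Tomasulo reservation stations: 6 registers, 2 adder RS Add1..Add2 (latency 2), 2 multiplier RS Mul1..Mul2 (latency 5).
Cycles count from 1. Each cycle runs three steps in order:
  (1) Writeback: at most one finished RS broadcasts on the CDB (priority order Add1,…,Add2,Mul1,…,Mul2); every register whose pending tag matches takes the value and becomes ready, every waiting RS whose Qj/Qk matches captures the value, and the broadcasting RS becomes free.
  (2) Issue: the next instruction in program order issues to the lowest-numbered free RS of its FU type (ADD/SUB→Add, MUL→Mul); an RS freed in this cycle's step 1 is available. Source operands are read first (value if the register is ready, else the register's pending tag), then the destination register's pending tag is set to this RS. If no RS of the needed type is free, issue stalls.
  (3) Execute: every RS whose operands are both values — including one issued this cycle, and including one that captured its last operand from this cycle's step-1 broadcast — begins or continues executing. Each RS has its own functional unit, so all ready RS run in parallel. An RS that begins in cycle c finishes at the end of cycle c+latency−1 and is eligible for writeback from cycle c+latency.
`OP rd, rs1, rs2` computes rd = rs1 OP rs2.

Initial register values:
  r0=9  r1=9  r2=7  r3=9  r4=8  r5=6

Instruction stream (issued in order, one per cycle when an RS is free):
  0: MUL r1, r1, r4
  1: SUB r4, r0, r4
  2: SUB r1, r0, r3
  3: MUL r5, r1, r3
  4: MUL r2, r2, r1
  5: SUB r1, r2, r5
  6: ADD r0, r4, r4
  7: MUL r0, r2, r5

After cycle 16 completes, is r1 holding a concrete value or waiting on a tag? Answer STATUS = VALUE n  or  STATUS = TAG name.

c1: issue MUL r1<-Mul1 | r0:9,r1:Mul1,r2:7,r3:9,r4:8,r5:6
c2: issue SUB r4<-Add1 | r0:9,r1:Mul1,r2:7,r3:9,r4:Add1,r5:6
c3: issue SUB r1<-Add2 | r0:9,r1:Add2,r2:7,r3:9,r4:Add1,r5:6
c4: CDB Add1=1; issue MUL r5<-Mul2 | r0:9,r1:Add2,r2:7,r3:9,r4:1,r5:Mul2
c5: CDB Add2=0; stall | r0:9,r1:0,r2:7,r3:9,r4:1,r5:Mul2
c6: CDB Mul1=72; issue MUL r2<-Mul1 | r0:9,r1:0,r2:Mul1,r3:9,r4:1,r5:Mul2
c7: issue SUB r1<-Add1 | r0:9,r1:Add1,r2:Mul1,r3:9,r4:1,r5:Mul2
c8: issue ADD r0<-Add2 | r0:Add2,r1:Add1,r2:Mul1,r3:9,r4:1,r5:Mul2
c9: stall | r0:Add2,r1:Add1,r2:Mul1,r3:9,r4:1,r5:Mul2
c10: CDB Add2=2; stall | r0:2,r1:Add1,r2:Mul1,r3:9,r4:1,r5:Mul2
c11: CDB Mul1=0; issue MUL r0<-Mul1 | r0:Mul1,r1:Add1,r2:0,r3:9,r4:1,r5:Mul2
c12: CDB Mul2=0 | r0:Mul1,r1:Add1,r2:0,r3:9,r4:1,r5:0
c13: - | r0:Mul1,r1:Add1,r2:0,r3:9,r4:1,r5:0
c14: CDB Add1=0 | r0:Mul1,r1:0,r2:0,r3:9,r4:1,r5:0
c15: - | r0:Mul1,r1:0,r2:0,r3:9,r4:1,r5:0
c16: - | r0:Mul1,r1:0,r2:0,r3:9,r4:1,r5:0

STATUS = VALUE 0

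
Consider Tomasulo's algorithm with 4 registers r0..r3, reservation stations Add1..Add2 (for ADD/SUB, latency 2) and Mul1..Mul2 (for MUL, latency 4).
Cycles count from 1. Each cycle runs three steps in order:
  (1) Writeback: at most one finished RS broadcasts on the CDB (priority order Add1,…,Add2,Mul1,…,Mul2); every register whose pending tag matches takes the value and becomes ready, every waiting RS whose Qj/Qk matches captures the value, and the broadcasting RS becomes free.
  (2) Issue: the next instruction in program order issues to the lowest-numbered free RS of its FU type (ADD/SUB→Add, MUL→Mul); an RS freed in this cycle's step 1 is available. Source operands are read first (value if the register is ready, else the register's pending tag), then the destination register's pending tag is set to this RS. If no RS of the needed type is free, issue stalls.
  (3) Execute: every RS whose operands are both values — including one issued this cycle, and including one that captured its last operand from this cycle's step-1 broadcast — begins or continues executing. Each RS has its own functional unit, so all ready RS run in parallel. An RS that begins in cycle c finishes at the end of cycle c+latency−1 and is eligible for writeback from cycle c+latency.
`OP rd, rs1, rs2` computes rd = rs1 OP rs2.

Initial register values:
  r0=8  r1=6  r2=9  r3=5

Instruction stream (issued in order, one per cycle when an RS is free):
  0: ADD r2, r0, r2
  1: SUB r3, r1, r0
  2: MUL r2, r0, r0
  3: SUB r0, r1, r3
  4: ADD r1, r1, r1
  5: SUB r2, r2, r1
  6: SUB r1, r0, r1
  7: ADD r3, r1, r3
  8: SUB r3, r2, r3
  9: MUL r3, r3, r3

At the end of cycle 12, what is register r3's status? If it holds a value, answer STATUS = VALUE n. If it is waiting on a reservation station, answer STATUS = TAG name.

STATUS = TAG Mul1

c1: issue ADD r2<-Add1 | r0:8,r1:6,r2:Add1,r3:5
c2: issue SUB r3<-Add2 | r0:8,r1:6,r2:Add1,r3:Add2
c3: CDB Add1=17; issue MUL r2<-Mul1 | r0:8,r1:6,r2:Mul1,r3:Add2
c4: CDB Add2=-2; issue SUB r0<-Add1 | r0:Add1,r1:6,r2:Mul1,r3:-2
c5: issue ADD r1<-Add2 | r0:Add1,r1:Add2,r2:Mul1,r3:-2
c6: CDB Add1=8; issue SUB r2<-Add1 | r0:8,r1:Add2,r2:Add1,r3:-2
c7: CDB Add2=12; issue SUB r1<-Add2 | r0:8,r1:Add2,r2:Add1,r3:-2
c8: CDB Mul1=64; stall | r0:8,r1:Add2,r2:Add1,r3:-2
c9: CDB Add2=-4; issue ADD r3<-Add2 | r0:8,r1:-4,r2:Add1,r3:Add2
c10: CDB Add1=52; issue SUB r3<-Add1 | r0:8,r1:-4,r2:52,r3:Add1
c11: CDB Add2=-6; issue MUL r3<-Mul1 | r0:8,r1:-4,r2:52,r3:Mul1
c12: - | r0:8,r1:-4,r2:52,r3:Mul1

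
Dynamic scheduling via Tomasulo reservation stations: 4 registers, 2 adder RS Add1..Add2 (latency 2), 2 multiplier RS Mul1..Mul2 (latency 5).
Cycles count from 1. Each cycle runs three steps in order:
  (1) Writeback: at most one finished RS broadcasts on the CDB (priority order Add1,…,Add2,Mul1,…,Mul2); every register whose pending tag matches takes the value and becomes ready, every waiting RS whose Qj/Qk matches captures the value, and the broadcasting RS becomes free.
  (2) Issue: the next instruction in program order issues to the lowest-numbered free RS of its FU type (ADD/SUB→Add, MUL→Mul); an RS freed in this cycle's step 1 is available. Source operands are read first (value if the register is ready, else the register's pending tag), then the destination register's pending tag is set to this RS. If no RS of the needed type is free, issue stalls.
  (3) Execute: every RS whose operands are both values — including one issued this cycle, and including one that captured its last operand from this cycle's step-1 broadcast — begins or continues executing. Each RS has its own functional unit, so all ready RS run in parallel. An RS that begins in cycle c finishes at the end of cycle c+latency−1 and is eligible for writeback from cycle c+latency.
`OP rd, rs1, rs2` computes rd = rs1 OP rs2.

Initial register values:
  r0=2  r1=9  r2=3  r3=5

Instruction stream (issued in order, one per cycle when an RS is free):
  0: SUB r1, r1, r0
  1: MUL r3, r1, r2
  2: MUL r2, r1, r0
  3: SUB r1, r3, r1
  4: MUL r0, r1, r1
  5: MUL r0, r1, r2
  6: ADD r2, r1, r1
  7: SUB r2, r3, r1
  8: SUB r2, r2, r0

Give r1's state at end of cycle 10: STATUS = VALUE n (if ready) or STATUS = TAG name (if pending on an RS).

STATUS = VALUE 14

c1: issue SUB r1<-Add1 | r0:2,r1:Add1,r2:3,r3:5
c2: issue MUL r3<-Mul1 | r0:2,r1:Add1,r2:3,r3:Mul1
c3: CDB Add1=7; issue MUL r2<-Mul2 | r0:2,r1:7,r2:Mul2,r3:Mul1
c4: issue SUB r1<-Add1 | r0:2,r1:Add1,r2:Mul2,r3:Mul1
c5: stall | r0:2,r1:Add1,r2:Mul2,r3:Mul1
c6: stall | r0:2,r1:Add1,r2:Mul2,r3:Mul1
c7: stall | r0:2,r1:Add1,r2:Mul2,r3:Mul1
c8: CDB Mul1=21; issue MUL r0<-Mul1 | r0:Mul1,r1:Add1,r2:Mul2,r3:21
c9: CDB Mul2=14; issue MUL r0<-Mul2 | r0:Mul2,r1:Add1,r2:14,r3:21
c10: CDB Add1=14; issue ADD r2<-Add1 | r0:Mul2,r1:14,r2:Add1,r3:21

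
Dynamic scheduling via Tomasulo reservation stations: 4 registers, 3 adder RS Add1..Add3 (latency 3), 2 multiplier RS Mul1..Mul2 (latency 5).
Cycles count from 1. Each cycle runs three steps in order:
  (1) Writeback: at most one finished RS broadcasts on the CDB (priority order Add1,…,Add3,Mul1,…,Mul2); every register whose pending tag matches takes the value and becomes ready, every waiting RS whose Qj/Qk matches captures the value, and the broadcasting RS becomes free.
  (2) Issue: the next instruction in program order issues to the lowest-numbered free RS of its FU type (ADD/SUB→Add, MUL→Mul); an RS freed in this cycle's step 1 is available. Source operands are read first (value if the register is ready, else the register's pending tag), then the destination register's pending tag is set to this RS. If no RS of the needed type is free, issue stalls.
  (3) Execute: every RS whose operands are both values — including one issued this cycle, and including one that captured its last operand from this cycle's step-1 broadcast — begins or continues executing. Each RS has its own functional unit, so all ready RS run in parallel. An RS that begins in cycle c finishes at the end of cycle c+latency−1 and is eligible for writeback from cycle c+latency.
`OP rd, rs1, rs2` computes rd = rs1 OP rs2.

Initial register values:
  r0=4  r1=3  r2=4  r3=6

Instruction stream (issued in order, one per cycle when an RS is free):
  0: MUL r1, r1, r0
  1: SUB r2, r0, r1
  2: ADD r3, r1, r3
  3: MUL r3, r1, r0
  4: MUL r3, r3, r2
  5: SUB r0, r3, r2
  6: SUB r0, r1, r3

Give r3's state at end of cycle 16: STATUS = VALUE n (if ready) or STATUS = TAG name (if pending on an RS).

STATUS = VALUE -384

cycle 1: issue MUL r1<-Mul1 // r0:4,r1:Mul1,r2:4,r3:6
cycle 2: issue SUB r2<-Add1 // r0:4,r1:Mul1,r2:Add1,r3:6
cycle 3: issue ADD r3<-Add2 // r0:4,r1:Mul1,r2:Add1,r3:Add2
cycle 4: issue MUL r3<-Mul2 // r0:4,r1:Mul1,r2:Add1,r3:Mul2
cycle 5: stall // r0:4,r1:Mul1,r2:Add1,r3:Mul2
cycle 6: CDB Mul1=12; issue MUL r3<-Mul1 // r0:4,r1:12,r2:Add1,r3:Mul1
cycle 7: issue SUB r0<-Add3 // r0:Add3,r1:12,r2:Add1,r3:Mul1
cycle 8: stall // r0:Add3,r1:12,r2:Add1,r3:Mul1
cycle 9: CDB Add1=-8; issue SUB r0<-Add1 // r0:Add1,r1:12,r2:-8,r3:Mul1
cycle 10: CDB Add2=18 // r0:Add1,r1:12,r2:-8,r3:Mul1
cycle 11: CDB Mul2=48 // r0:Add1,r1:12,r2:-8,r3:Mul1
cycle 12: - // r0:Add1,r1:12,r2:-8,r3:Mul1
cycle 13: - // r0:Add1,r1:12,r2:-8,r3:Mul1
cycle 14: - // r0:Add1,r1:12,r2:-8,r3:Mul1
cycle 15: - // r0:Add1,r1:12,r2:-8,r3:Mul1
cycle 16: CDB Mul1=-384 // r0:Add1,r1:12,r2:-8,r3:-384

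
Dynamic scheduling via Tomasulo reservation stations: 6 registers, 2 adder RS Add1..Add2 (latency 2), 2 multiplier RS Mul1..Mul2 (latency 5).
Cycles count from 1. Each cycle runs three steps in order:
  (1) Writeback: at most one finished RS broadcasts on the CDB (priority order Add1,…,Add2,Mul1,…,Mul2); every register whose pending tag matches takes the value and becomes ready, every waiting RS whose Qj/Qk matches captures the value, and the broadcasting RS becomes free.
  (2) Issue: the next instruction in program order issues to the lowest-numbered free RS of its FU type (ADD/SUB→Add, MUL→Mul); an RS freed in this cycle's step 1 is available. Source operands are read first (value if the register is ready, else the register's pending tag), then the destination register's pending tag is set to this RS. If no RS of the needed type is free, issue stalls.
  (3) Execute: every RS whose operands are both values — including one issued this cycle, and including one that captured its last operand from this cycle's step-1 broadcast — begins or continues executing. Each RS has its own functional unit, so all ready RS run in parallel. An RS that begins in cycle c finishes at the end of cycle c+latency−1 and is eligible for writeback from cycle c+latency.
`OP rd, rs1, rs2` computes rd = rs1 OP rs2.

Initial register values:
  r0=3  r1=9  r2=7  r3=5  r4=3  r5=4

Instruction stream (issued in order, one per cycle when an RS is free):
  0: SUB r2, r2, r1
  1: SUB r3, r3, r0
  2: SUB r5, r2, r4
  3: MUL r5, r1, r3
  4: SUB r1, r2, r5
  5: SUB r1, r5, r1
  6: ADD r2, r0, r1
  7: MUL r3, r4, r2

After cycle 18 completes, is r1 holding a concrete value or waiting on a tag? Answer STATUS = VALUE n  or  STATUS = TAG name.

STATUS = VALUE 38

cycle 1: issue SUB r2<-Add1 // r0:3,r1:9,r2:Add1,r3:5,r4:3,r5:4
cycle 2: issue SUB r3<-Add2 // r0:3,r1:9,r2:Add1,r3:Add2,r4:3,r5:4
cycle 3: CDB Add1=-2; issue SUB r5<-Add1 // r0:3,r1:9,r2:-2,r3:Add2,r4:3,r5:Add1
cycle 4: CDB Add2=2; issue MUL r5<-Mul1 // r0:3,r1:9,r2:-2,r3:2,r4:3,r5:Mul1
cycle 5: CDB Add1=-5; issue SUB r1<-Add1 // r0:3,r1:Add1,r2:-2,r3:2,r4:3,r5:Mul1
cycle 6: issue SUB r1<-Add2 // r0:3,r1:Add2,r2:-2,r3:2,r4:3,r5:Mul1
cycle 7: stall // r0:3,r1:Add2,r2:-2,r3:2,r4:3,r5:Mul1
cycle 8: stall // r0:3,r1:Add2,r2:-2,r3:2,r4:3,r5:Mul1
cycle 9: CDB Mul1=18; stall // r0:3,r1:Add2,r2:-2,r3:2,r4:3,r5:18
cycle 10: stall // r0:3,r1:Add2,r2:-2,r3:2,r4:3,r5:18
cycle 11: CDB Add1=-20; issue ADD r2<-Add1 // r0:3,r1:Add2,r2:Add1,r3:2,r4:3,r5:18
cycle 12: issue MUL r3<-Mul1 // r0:3,r1:Add2,r2:Add1,r3:Mul1,r4:3,r5:18
cycle 13: CDB Add2=38 // r0:3,r1:38,r2:Add1,r3:Mul1,r4:3,r5:18
cycle 14: - // r0:3,r1:38,r2:Add1,r3:Mul1,r4:3,r5:18
cycle 15: CDB Add1=41 // r0:3,r1:38,r2:41,r3:Mul1,r4:3,r5:18
cycle 16: - // r0:3,r1:38,r2:41,r3:Mul1,r4:3,r5:18
cycle 17: - // r0:3,r1:38,r2:41,r3:Mul1,r4:3,r5:18
cycle 18: - // r0:3,r1:38,r2:41,r3:Mul1,r4:3,r5:18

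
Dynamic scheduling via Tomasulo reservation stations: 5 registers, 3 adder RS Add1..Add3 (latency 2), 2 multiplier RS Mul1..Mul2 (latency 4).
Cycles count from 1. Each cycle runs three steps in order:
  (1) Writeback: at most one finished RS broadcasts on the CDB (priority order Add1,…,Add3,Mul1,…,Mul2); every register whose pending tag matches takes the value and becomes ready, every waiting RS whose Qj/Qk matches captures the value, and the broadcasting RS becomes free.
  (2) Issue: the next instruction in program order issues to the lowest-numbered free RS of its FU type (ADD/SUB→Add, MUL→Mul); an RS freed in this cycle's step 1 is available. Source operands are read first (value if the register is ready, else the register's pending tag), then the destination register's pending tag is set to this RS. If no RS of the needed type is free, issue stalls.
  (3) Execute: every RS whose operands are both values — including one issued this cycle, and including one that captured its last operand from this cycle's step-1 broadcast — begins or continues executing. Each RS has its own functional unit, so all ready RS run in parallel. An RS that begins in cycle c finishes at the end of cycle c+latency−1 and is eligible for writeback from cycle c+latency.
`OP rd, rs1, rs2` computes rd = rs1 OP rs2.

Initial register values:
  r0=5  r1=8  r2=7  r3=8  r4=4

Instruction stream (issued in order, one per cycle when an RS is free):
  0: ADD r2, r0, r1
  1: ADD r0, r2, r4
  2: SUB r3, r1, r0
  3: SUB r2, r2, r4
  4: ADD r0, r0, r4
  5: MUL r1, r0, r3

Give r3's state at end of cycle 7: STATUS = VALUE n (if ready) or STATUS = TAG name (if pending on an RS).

cycle 1: issue ADD r2<-Add1 // r0:5,r1:8,r2:Add1,r3:8,r4:4
cycle 2: issue ADD r0<-Add2 // r0:Add2,r1:8,r2:Add1,r3:8,r4:4
cycle 3: CDB Add1=13; issue SUB r3<-Add1 // r0:Add2,r1:8,r2:13,r3:Add1,r4:4
cycle 4: issue SUB r2<-Add3 // r0:Add2,r1:8,r2:Add3,r3:Add1,r4:4
cycle 5: CDB Add2=17; issue ADD r0<-Add2 // r0:Add2,r1:8,r2:Add3,r3:Add1,r4:4
cycle 6: CDB Add3=9; issue MUL r1<-Mul1 // r0:Add2,r1:Mul1,r2:9,r3:Add1,r4:4
cycle 7: CDB Add1=-9 // r0:Add2,r1:Mul1,r2:9,r3:-9,r4:4

STATUS = VALUE -9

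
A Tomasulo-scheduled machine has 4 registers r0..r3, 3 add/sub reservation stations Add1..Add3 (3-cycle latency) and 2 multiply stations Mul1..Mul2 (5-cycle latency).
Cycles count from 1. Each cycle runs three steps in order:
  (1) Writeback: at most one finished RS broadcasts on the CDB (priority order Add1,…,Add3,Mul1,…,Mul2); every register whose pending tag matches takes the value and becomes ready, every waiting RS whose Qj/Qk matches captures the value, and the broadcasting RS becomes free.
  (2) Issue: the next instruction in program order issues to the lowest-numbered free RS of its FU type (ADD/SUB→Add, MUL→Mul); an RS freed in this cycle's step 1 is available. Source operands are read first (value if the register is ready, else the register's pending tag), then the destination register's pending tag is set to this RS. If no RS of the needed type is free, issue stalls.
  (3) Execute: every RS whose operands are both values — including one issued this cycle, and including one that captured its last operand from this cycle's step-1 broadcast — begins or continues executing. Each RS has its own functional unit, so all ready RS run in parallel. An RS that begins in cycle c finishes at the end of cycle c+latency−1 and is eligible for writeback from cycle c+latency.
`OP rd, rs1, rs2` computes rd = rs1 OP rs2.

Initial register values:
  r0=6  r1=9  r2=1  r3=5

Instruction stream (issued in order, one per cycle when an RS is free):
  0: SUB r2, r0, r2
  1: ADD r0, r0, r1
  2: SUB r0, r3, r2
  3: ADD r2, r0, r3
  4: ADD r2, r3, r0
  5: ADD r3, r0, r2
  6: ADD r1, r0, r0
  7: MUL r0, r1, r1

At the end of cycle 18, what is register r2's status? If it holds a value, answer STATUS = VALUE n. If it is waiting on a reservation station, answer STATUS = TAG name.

c1: issue SUB r2<-Add1 | r0:6,r1:9,r2:Add1,r3:5
c2: issue ADD r0<-Add2 | r0:Add2,r1:9,r2:Add1,r3:5
c3: issue SUB r0<-Add3 | r0:Add3,r1:9,r2:Add1,r3:5
c4: CDB Add1=5; issue ADD r2<-Add1 | r0:Add3,r1:9,r2:Add1,r3:5
c5: CDB Add2=15; issue ADD r2<-Add2 | r0:Add3,r1:9,r2:Add2,r3:5
c6: stall | r0:Add3,r1:9,r2:Add2,r3:5
c7: CDB Add3=0; issue ADD r3<-Add3 | r0:0,r1:9,r2:Add2,r3:Add3
c8: stall | r0:0,r1:9,r2:Add2,r3:Add3
c9: stall | r0:0,r1:9,r2:Add2,r3:Add3
c10: CDB Add1=5; issue ADD r1<-Add1 | r0:0,r1:Add1,r2:Add2,r3:Add3
c11: CDB Add2=5; issue MUL r0<-Mul1 | r0:Mul1,r1:Add1,r2:5,r3:Add3
c12: - | r0:Mul1,r1:Add1,r2:5,r3:Add3
c13: CDB Add1=0 | r0:Mul1,r1:0,r2:5,r3:Add3
c14: CDB Add3=5 | r0:Mul1,r1:0,r2:5,r3:5
c15: - | r0:Mul1,r1:0,r2:5,r3:5
c16: - | r0:Mul1,r1:0,r2:5,r3:5
c17: - | r0:Mul1,r1:0,r2:5,r3:5
c18: CDB Mul1=0 | r0:0,r1:0,r2:5,r3:5

STATUS = VALUE 5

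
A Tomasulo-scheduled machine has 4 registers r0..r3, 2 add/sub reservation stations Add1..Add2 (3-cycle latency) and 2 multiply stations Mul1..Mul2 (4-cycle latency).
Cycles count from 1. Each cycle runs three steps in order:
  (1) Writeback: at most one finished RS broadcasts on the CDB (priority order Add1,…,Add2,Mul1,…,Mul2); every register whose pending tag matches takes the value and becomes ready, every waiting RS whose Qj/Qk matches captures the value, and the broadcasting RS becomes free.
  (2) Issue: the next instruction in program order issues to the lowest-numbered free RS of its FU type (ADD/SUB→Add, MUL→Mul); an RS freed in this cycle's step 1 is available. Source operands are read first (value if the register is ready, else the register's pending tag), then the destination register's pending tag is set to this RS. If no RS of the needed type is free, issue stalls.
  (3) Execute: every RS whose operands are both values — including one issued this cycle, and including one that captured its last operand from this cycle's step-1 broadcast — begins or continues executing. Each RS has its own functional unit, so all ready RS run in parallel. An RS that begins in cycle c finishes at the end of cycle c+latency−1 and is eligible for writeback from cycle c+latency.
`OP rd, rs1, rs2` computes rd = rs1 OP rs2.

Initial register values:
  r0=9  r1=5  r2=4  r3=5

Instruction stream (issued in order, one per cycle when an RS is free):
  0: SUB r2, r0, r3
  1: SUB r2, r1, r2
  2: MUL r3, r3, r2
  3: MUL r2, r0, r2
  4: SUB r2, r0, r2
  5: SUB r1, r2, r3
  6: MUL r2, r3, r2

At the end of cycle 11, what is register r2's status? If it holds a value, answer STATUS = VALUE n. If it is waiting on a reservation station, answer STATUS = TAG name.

c1: issue SUB r2<-Add1 | r0:9,r1:5,r2:Add1,r3:5
c2: issue SUB r2<-Add2 | r0:9,r1:5,r2:Add2,r3:5
c3: issue MUL r3<-Mul1 | r0:9,r1:5,r2:Add2,r3:Mul1
c4: CDB Add1=4; issue MUL r2<-Mul2 | r0:9,r1:5,r2:Mul2,r3:Mul1
c5: issue SUB r2<-Add1 | r0:9,r1:5,r2:Add1,r3:Mul1
c6: stall | r0:9,r1:5,r2:Add1,r3:Mul1
c7: CDB Add2=1; issue SUB r1<-Add2 | r0:9,r1:Add2,r2:Add1,r3:Mul1
c8: stall | r0:9,r1:Add2,r2:Add1,r3:Mul1
c9: stall | r0:9,r1:Add2,r2:Add1,r3:Mul1
c10: stall | r0:9,r1:Add2,r2:Add1,r3:Mul1
c11: CDB Mul1=5; issue MUL r2<-Mul1 | r0:9,r1:Add2,r2:Mul1,r3:5

STATUS = TAG Mul1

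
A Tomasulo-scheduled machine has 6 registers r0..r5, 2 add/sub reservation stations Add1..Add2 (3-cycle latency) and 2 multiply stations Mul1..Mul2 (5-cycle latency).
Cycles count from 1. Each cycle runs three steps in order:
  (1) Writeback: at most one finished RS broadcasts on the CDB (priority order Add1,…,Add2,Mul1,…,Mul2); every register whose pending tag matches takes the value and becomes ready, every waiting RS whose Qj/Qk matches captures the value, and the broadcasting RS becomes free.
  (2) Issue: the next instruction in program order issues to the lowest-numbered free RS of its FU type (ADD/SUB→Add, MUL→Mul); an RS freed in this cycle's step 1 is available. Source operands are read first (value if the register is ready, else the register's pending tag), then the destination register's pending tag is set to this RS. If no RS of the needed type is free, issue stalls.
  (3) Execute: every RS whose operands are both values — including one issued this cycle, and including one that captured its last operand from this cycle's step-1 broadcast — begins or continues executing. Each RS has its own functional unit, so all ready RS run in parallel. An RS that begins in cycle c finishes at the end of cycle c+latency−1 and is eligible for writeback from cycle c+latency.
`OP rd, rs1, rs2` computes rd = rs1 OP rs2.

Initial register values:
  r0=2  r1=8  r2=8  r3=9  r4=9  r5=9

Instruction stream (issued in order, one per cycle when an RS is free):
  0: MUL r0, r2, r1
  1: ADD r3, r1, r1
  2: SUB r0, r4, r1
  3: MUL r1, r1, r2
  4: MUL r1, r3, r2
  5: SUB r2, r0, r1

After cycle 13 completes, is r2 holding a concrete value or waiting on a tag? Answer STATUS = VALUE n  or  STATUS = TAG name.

  c1: issue MUL r0<-Mul1  regs: r0:Mul1,r1:8,r2:8,r3:9,r4:9,r5:9
  c2: issue ADD r3<-Add1  regs: r0:Mul1,r1:8,r2:8,r3:Add1,r4:9,r5:9
  c3: issue SUB r0<-Add2  regs: r0:Add2,r1:8,r2:8,r3:Add1,r4:9,r5:9
  c4: issue MUL r1<-Mul2  regs: r0:Add2,r1:Mul2,r2:8,r3:Add1,r4:9,r5:9
  c5: CDB Add1=16; stall  regs: r0:Add2,r1:Mul2,r2:8,r3:16,r4:9,r5:9
  c6: CDB Add2=1; stall  regs: r0:1,r1:Mul2,r2:8,r3:16,r4:9,r5:9
  c7: CDB Mul1=64; issue MUL r1<-Mul1  regs: r0:1,r1:Mul1,r2:8,r3:16,r4:9,r5:9
  c8: issue SUB r2<-Add1  regs: r0:1,r1:Mul1,r2:Add1,r3:16,r4:9,r5:9
  c9: CDB Mul2=64  regs: r0:1,r1:Mul1,r2:Add1,r3:16,r4:9,r5:9
  c10: -  regs: r0:1,r1:Mul1,r2:Add1,r3:16,r4:9,r5:9
  c11: -  regs: r0:1,r1:Mul1,r2:Add1,r3:16,r4:9,r5:9
  c12: CDB Mul1=128  regs: r0:1,r1:128,r2:Add1,r3:16,r4:9,r5:9
  c13: -  regs: r0:1,r1:128,r2:Add1,r3:16,r4:9,r5:9

STATUS = TAG Add1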